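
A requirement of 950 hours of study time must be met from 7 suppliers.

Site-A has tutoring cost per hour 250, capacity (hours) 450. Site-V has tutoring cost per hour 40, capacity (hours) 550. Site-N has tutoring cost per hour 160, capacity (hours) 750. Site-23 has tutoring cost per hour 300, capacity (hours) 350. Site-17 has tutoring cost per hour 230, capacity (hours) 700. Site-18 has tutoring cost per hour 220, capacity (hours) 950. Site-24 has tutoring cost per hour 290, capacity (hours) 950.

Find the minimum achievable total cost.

86000

Use suppliers in increasing cost order.
Site-V at 40: take all 550 hours → 400 still needed.
Site-N (160): take the remaining 400 → done.
Site-18, Site-17, Site-A, Site-24, Site-23: unused.
Cost = 550×40 + 400×160 = 86000.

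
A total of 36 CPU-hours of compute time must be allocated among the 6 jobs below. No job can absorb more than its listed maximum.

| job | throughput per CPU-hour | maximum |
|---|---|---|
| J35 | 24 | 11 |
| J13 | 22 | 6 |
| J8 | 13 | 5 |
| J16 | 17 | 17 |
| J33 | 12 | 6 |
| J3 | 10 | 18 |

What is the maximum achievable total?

711

Highest throughput per CPU-hour first: J35 24 > J13 22 > J16 17 > J8 13 > J33 12 > J3 10.
J35: +11 to 11 (cap) — 25 left.
J13 takes 6 to reach its cap of 6 — 19 left.
J16 takes 17 to reach its cap of 17 — 2 left.
J8: +2 (room for 5) → 2. Pool exhausted.
Total = 24×11 + 22×6 + 13×2 + 17×17 = 711.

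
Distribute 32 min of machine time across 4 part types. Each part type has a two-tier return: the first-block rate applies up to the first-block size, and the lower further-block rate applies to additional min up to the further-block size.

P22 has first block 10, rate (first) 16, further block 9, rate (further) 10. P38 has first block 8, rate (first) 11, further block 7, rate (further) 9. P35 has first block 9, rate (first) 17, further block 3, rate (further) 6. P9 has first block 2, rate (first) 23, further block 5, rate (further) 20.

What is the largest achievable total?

525

Order all 8 blocks by rate: P9/tier1 23 > P9/tier2 20 > P35/tier1 17 > P22/tier1 16 > P38/tier1 11 > P22/tier2 10 > P38/tier2 9 > P35/tier2 6.
Fill P9 tier1 block (2 at 23) ; 30 left.
P9 tier2 at 20: fill all 5 ; 25 left.
Fill P35 tier1 block (9 at 17) ; 16 left.
Fill P22 tier1 block (10 at 16) ; 6 left.
P38 tier1 at 11: only 6 left, fill 6.
Total = 23×2 + 20×5 + 17×9 + 16×10 + 11×6 = 525.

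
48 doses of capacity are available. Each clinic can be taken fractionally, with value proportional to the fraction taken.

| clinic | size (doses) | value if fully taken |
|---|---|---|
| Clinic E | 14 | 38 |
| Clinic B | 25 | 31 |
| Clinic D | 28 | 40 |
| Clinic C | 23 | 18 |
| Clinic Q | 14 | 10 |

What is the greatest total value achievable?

85.44

Sort by value density: Clinic E 38/14≈2.71, Clinic D 40/28≈1.43, Clinic B 31/25≈1.24, Clinic C 18/23≈0.783, Clinic Q 10/14≈0.714.
All 14 doses of Clinic E fit (value 38) ; 34 remain.
Clinic D: take in full, 28 doses for value 40 ; 6 left.
6 doses left: a 6/25 share of Clinic B gives 31×6/25 = 7.44.
Total value = 85.44.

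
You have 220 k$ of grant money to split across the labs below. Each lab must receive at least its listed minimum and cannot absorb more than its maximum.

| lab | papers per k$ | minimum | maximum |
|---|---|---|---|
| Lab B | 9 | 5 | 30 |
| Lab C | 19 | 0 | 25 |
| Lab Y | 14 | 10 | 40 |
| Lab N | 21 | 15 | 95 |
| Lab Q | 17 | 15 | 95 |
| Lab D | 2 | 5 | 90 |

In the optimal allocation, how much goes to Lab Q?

80

Meeting every minimum uses 5+0+10+15+15+5 = 50 k$, leaving 170.
Order the labs by papers per k$: Lab N 21 > Lab C 19 > Lab Q 17 > Lab Y 14 > Lab B 9 > Lab D 2.
Lab N: +80 to 95 (cap) ; 90 left.
Give Lab C 25 more to hit its cap of 25 ; 65 left.
Lab Q: +65 (room for 80) → 80. Pool exhausted.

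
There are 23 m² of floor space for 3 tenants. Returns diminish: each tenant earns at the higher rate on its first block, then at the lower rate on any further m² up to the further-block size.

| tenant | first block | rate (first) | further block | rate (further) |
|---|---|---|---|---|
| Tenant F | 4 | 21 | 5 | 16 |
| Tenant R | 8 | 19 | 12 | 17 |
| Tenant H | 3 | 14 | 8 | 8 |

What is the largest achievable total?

Treat each block as its own option and order by rate: Tenant F/tier1 21 > Tenant R/tier1 19 > Tenant R/tier2 17 > Tenant F/tier2 16 > Tenant H/tier1 14 > Tenant H/tier2 8.
Tenant F/tier1 (21): +4 → 19 left.
Fill Tenant R tier1 block (8 at 19) → 11 left.
11 remain; put them into Tenant R tier2 at 17.
Total = 21×4 + 19×8 + 17×11 = 423.

423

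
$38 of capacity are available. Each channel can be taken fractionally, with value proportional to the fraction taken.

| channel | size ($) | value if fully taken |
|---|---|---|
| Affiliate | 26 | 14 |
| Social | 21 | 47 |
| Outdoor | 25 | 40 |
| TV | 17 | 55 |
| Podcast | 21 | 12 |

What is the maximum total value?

102

Sort by value density: TV 55/17≈3.24, Social 47/21≈2.24, Outdoor 40/25≈1.6, Podcast 12/21≈0.571, Affiliate 14/26≈0.538.
All 17 $ of TV fit (value 55) — 21 remain.
Social: take in full, 21 $ for value 47 — 0 left.
Total value = 102.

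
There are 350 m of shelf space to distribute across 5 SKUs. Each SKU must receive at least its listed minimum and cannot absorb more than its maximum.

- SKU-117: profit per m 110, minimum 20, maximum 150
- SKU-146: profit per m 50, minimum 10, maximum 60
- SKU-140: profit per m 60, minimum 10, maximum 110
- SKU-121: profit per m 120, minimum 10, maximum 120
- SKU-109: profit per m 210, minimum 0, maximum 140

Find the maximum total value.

Meeting every minimum uses 20+10+10+10+0 = 50 m, leaving 300.
Order the SKUs by profit per m: SKU-109 210 > SKU-121 120 > SKU-117 110 > SKU-140 60 > SKU-146 50.
SKU-109 takes 140 more to reach its cap of 140 ; 160 left.
SKU-121 takes 110 more to reach its cap of 120 ; 50 left.
Only 50 left; SKU-117 takes them to reach 70.
Total = 110×70 + 50×10 + 60×10 + 120×120 + 210×140 = 52600.

52600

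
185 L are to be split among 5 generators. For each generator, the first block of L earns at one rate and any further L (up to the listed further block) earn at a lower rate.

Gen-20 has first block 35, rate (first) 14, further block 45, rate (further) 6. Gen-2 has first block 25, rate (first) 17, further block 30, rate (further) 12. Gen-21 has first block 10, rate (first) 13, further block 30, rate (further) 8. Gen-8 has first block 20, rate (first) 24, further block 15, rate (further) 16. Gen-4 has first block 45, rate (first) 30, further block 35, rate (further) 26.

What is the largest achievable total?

4025

Treat each block as its own option and order by rate: Gen-4/first 30 > Gen-4/second 26 > Gen-8/first 24 > Gen-2/first 17 > Gen-8/second 16 > Gen-20/first 14 > Gen-21/first 13 > Gen-2/second 12 > Gen-21/second 8 > Gen-20/second 6.
Fill Gen-4 first block (45 at 30) → 140 left.
Fill Gen-4 second block (35 at 26) → 105 left.
Gen-8 first at 24: fill all 20 → 85 left.
Fill Gen-2 first block (25 at 17) → 60 left.
Fill Gen-8 second block (15 at 16) → 45 left.
Gen-20/first (14): +35 → 10 left.
Fill Gen-21 first block (10 at 13) → 0 left.
Total = 30×45 + 26×35 + 24×20 + 17×25 + 16×15 + 14×35 + 13×10 = 4025.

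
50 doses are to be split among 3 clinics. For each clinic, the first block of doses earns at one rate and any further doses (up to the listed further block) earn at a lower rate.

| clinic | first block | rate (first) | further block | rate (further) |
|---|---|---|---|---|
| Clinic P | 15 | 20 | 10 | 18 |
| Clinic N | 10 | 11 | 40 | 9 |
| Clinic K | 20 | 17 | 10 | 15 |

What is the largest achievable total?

895

Order all 6 blocks by rate: Clinic P/first 20 > Clinic P/second 18 > Clinic K/first 17 > Clinic K/second 15 > Clinic N/first 11 > Clinic N/second 9.
Clinic P first at 20: fill all 15 → 35 left.
Clinic P/second (18): +10 → 25 left.
Fill Clinic K first block (20 at 17) → 5 left.
Clinic K second at 15: only 5 left, fill 5.
Total = 20×15 + 18×10 + 17×20 + 15×5 = 895.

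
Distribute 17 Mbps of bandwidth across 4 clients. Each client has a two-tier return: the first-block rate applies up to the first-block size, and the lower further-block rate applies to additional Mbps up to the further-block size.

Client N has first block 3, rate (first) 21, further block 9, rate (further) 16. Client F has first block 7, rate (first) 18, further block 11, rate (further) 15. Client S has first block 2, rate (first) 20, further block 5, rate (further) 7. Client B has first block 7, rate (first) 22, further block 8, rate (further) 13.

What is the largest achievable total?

Order all 8 blocks by rate: Client B/tier1 22 > Client N/tier1 21 > Client S/tier1 20 > Client F/tier1 18 > Client N/tier2 16 > Client F/tier2 15 > Client B/tier2 13 > Client S/tier2 7.
Fill Client B tier1 block (7 at 22) ; 10 left.
Fill Client N tier1 block (3 at 21) ; 7 left.
Fill Client S tier1 block (2 at 20) ; 5 left.
Client F tier1 at 18: only 5 left, fill 5.
Total = 22×7 + 21×3 + 20×2 + 18×5 = 347.

347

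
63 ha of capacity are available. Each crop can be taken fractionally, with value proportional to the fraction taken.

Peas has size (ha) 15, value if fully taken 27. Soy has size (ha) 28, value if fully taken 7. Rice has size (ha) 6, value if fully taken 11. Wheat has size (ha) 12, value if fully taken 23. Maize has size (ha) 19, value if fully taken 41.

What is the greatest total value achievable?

104.75

Sort by value density: Maize 41/19≈2.16, Wheat 23/12≈1.92, Rice 11/6≈1.83, Peas 27/15≈1.8, Soy 7/28≈0.25.
Maize: take in full, 19 ha for value 41 — 44 left.
Take all of Wheat (12 ha, value 23) — 32 ha left.
All 6 ha of Rice fit (value 11) — 26 remain.
All 15 ha of Peas fit (value 27) — 11 remain.
Fill the last 11 ha with part of Soy: 11/28 of it earns 2.75.
Total value = 104.75.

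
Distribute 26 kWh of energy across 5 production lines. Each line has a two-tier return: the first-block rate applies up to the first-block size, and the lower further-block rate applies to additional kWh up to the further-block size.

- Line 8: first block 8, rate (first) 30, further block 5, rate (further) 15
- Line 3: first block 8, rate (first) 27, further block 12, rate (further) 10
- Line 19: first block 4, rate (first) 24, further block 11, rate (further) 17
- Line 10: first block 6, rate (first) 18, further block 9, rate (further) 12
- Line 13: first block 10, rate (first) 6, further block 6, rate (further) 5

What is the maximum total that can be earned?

Rank every tier by rate: Line 8/T1 30 > Line 3/T1 27 > Line 19/T1 24 > Line 10/T1 18 > Line 19/T2 17 > Line 8/T2 15 > Line 10/T2 12 > Line 3/T2 10 > Line 13/T1 6 > Line 13/T2 5.
Line 8/T1 (30): +8 ; 18 left.
Line 3 T1 at 27: fill all 8 ; 10 left.
Line 19 T1 at 24: fill all 4 ; 6 left.
Line 10 T1 at 18: fill all 6 ; 0 left.
Total = 30×8 + 27×8 + 24×4 + 18×6 = 660.

660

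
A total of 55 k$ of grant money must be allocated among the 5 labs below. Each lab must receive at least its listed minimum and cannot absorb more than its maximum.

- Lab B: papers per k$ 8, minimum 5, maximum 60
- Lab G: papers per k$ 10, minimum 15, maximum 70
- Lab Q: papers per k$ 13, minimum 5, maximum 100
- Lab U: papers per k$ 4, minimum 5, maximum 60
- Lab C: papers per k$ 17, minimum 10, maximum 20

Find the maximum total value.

Meeting every minimum uses 5+15+5+5+10 = 40 k$, leaving 15.
Rank by papers per k$: Lab C 17 > Lab Q 13 > Lab G 10 > Lab B 8 > Lab U 4.
Give Lab C 10 more to hit its cap of 20 → 5 left.
Lab Q has room for 95 more but only 5 remain, so it gets 10.
Total = 8×5 + 10×15 + 13×10 + 4×5 + 17×20 = 680.

680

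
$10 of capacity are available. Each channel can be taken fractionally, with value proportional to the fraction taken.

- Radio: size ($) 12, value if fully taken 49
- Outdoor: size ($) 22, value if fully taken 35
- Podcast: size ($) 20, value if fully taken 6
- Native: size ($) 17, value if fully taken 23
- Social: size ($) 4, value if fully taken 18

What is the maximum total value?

42.5

Best value per unit of size first: Social 18/4≈4.5, Radio 49/12≈4.08, Outdoor 35/22≈1.59, Native 23/17≈1.35, Podcast 6/20≈0.3.
Social: take in full, 4 $ for value 18 ; 6 left.
Only 6 $ remain; take 6/12 of Radio for value 49×6/12 = 24.5.
Total value = 42.5.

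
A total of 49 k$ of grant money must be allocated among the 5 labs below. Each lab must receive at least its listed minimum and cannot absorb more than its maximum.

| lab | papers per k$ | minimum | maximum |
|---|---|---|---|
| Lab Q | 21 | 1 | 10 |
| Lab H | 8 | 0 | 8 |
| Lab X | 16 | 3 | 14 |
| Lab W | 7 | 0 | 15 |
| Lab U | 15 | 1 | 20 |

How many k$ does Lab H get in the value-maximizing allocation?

Meeting every minimum uses 1+0+3+0+1 = 5 k$, leaving 44.
Rank by papers per k$: Lab Q 21 > Lab X 16 > Lab U 15 > Lab H 8 > Lab W 7.
Lab Q takes 9 more to reach its cap of 10 ; 35 left.
Give Lab X 11 more to hit its cap of 14 ; 24 left.
Give Lab U 19 more to hit its cap of 20 ; 5 left.
Lab H has room for 8 more but only 5 remain, so it gets 5.

5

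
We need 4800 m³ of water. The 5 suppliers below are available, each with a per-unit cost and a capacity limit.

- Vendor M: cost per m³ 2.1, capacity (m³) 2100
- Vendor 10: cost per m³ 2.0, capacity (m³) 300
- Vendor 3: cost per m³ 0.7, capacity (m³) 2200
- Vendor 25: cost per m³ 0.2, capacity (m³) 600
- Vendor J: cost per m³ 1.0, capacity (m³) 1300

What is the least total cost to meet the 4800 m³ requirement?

Cheapest first:
Take 600 from Vendor 25 at 0.2 → need 4200 more.
Take 2200 from Vendor 3 at 0.7 → need 2000 more.
Vendor J at 1.0: take all 1300 m³ → 700 still needed.
Vendor 10 (2.0): use full 300 → 400 m³ to go.
Vendor M (2.1): take the remaining 400 → done.
Cost = 600×0.2 + 2200×0.7 + 1300×1.0 + 300×2.0 + 400×2.1 = 4400.

4400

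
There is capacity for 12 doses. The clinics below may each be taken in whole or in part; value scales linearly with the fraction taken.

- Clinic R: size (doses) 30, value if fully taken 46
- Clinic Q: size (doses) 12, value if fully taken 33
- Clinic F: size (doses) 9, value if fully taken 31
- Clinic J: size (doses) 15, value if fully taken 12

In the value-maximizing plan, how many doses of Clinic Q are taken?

Best value per unit of size first: Clinic F 31/9≈3.44, Clinic Q 33/12≈2.75, Clinic R 46/30≈1.53, Clinic J 12/15≈0.8.
Take all of Clinic F (9 doses, value 31) — 3 doses left.
Fill the last 3 doses with part of Clinic Q: 3/12 of it earns 8.25.

3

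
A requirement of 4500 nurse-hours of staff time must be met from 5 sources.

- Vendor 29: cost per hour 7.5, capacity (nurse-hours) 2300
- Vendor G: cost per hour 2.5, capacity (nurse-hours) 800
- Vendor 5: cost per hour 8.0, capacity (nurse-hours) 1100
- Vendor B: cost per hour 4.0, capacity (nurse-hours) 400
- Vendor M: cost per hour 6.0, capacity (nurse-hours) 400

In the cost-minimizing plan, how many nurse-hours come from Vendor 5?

Use sources in increasing cost order.
Vendor G (2.5): use full 800 — 3700 nurse-hours to go.
Vendor B (4.0): use full 400 — 3300 nurse-hours to go.
Take 400 from Vendor M at 6.0 — need 2900 more.
Take 2300 from Vendor 29 at 7.5 — need 600 more.
Vendor 5 (8.0): take the remaining 600 — done.

600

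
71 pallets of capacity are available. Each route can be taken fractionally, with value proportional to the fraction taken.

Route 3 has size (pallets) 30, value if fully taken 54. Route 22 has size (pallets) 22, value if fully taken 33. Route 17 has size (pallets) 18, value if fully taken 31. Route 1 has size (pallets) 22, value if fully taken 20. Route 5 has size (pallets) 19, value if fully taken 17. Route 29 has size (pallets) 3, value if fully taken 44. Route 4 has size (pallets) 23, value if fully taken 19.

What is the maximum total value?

159

Best value per unit of size first: Route 29 44/3≈14.7, Route 3 54/30≈1.8, Route 17 31/18≈1.72, Route 22 33/22≈1.5, Route 1 20/22≈0.909, Route 5 17/19≈0.895, Route 4 19/23≈0.826.
Route 29: take in full, 3 pallets for value 44 → 68 left.
Route 3: take in full, 30 pallets for value 54 → 38 left.
All 18 pallets of Route 17 fit (value 31) → 20 remain.
20 pallets left: a 20/22 share of Route 22 gives 33×20/22 = 30.
Total value = 159.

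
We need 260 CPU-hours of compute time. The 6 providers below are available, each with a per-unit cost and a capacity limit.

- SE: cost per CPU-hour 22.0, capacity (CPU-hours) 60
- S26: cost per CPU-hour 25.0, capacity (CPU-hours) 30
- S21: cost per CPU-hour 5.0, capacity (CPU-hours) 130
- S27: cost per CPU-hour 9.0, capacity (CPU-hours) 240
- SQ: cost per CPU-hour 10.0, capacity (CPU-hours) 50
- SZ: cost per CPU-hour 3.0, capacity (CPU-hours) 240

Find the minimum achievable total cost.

820

Use providers in increasing cost order.
Take 240 from SZ at 3.0 — need 20 more.
S21 at 5.0: take 20 of its 130 — requirement met.
S27, SQ, SE, S26: unused.
Cost = 240×3.0 + 20×5.0 = 820.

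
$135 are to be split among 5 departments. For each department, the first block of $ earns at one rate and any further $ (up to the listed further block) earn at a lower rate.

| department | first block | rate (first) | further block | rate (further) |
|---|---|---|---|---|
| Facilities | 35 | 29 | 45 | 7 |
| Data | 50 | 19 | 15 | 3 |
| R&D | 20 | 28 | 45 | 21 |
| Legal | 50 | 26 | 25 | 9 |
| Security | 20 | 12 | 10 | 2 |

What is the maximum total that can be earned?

Order all 10 blocks by rate: Facilities/first 29 > R&D/first 28 > Legal/first 26 > R&D/second 21 > Data/first 19 > Security/first 12 > Legal/second 9 > Facilities/second 7 > Data/second 3 > Security/second 2.
Facilities first at 29: fill all 35 → 100 left.
R&D/first (28): +20 → 80 left.
Legal first at 26: fill all 50 → 30 left.
30 remain; put them into R&D second at 21.
Total = 29×35 + 28×20 + 26×50 + 21×30 = 3505.

3505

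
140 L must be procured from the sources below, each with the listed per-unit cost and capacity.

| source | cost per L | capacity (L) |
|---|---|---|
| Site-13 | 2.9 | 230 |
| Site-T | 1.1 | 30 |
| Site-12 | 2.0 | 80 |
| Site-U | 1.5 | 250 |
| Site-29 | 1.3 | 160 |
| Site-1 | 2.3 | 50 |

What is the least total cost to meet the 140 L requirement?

Use sources in increasing cost order.
Take 30 from Site-T at 1.1 → need 110 more.
Take 110 from Site-29 at 1.3 to finish.
Site-U, Site-12, Site-1, Site-13: unused.
Cost = 30×1.1 + 110×1.3 = 176.

176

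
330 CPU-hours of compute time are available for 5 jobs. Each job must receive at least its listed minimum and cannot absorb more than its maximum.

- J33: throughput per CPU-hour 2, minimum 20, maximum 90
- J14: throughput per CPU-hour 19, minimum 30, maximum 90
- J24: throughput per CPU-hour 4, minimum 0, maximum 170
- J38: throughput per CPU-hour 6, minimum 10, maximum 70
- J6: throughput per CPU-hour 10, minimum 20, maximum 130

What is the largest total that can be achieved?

3550

Meeting every minimum uses 20+30+0+10+20 = 80 CPU-hours, leaving 250.
Rank by throughput per CPU-hour: J14 19 > J6 10 > J38 6 > J24 4 > J33 2.
Give J14 60 more to hit its cap of 90 → 190 left.
J6 takes 110 more to reach its cap of 130 → 80 left.
J38: +60 to 70 (cap) → 20 left.
Only 20 left; J24 takes them to reach 20.
Total = 2×20 + 19×90 + 4×20 + 6×70 + 10×130 = 3550.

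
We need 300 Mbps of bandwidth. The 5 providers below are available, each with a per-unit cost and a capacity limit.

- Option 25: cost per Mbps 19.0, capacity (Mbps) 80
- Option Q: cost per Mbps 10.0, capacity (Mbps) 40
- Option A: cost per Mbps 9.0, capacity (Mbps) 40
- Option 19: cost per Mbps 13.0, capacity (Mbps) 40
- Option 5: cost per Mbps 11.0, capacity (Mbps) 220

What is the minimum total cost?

Fill from the cheapest provider first.
Option A (9.0): use full 40 ; 260 Mbps to go.
Take 40 from Option Q at 10.0 ; need 220 more.
Option 5 at 11.0: take all 220 Mbps ; 0 still needed.
Option 19, Option 25: unused.
Cost = 40×9.0 + 40×10.0 + 220×11.0 = 3180.

3180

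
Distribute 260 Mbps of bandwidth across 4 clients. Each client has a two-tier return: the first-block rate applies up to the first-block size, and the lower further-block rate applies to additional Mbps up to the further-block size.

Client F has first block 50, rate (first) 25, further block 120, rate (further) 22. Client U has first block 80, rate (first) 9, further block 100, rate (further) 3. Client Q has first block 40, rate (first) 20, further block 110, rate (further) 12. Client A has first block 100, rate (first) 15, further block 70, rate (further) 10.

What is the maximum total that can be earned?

5440

Order all 8 blocks by rate: Client F/first 25 > Client F/second 22 > Client Q/first 20 > Client A/first 15 > Client Q/second 12 > Client A/second 10 > Client U/first 9 > Client U/second 3.
Client F first at 25: fill all 50 → 210 left.
Client F/second (22): +120 → 90 left.
Client Q first at 20: fill all 40 → 50 left.
Client A/first: +50 of 100 at 15; pool empty.
Total = 25×50 + 22×120 + 20×40 + 15×50 = 5440.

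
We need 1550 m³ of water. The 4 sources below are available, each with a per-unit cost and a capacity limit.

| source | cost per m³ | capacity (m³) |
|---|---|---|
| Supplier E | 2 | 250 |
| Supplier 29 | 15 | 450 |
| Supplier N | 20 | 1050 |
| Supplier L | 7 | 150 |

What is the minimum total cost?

22300

Fill from the cheapest source first.
Supplier E at 2: take all 250 m³ → 1300 still needed.
Supplier L (7): use full 150 → 1150 m³ to go.
Supplier 29 at 15: take all 450 m³ → 700 still needed.
Supplier N (20): take the remaining 700 → done.
Cost = 250×2 + 150×7 + 450×15 + 700×20 = 22300.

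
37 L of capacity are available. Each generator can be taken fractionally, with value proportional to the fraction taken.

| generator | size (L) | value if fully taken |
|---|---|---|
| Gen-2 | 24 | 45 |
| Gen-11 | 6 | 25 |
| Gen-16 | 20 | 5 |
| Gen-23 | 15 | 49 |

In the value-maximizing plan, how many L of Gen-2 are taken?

16

Best value per unit of size first: Gen-11 25/6≈4.17, Gen-23 49/15≈3.27, Gen-2 45/24≈1.88, Gen-16 5/20≈0.25.
All 6 L of Gen-11 fit (value 25) → 31 remain.
Gen-23: take in full, 15 L for value 49 → 16 left.
Fill the last 16 L with part of Gen-2: 16/24 of it earns 30.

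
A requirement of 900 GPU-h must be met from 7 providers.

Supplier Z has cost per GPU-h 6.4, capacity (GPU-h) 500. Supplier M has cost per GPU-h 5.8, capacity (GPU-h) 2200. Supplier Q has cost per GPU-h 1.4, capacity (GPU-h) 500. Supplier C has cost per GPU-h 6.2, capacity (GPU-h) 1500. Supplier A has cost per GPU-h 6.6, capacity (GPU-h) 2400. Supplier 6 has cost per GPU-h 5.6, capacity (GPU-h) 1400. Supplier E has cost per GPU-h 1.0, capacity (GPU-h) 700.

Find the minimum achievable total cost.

980

Cheapest first:
Supplier E at 1.0: take all 700 GPU-h — 200 still needed.
Take 200 from Supplier Q at 1.4 to finish.
Supplier 6, Supplier M, Supplier C, Supplier Z, Supplier A: unused.
Cost = 700×1.0 + 200×1.4 = 980.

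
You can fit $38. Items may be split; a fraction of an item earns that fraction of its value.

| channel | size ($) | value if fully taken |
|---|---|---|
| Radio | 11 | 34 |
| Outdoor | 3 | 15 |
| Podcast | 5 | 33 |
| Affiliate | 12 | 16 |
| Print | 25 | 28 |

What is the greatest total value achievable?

105.84

Rank by value-to-size ratio: Podcast 33/5≈6.6, Outdoor 15/3≈5, Radio 34/11≈3.09, Affiliate 16/12≈1.33, Print 28/25≈1.12.
Take all of Podcast (5 $, value 33) — 33 $ left.
Outdoor: take in full, 3 $ for value 15 — 30 left.
Take all of Radio (11 $, value 34) — 19 $ left.
Affiliate: take in full, 12 $ for value 16 — 7 left.
7 $ left: a 7/25 share of Print gives 28×7/25 = 7.84.
Total value = 105.84.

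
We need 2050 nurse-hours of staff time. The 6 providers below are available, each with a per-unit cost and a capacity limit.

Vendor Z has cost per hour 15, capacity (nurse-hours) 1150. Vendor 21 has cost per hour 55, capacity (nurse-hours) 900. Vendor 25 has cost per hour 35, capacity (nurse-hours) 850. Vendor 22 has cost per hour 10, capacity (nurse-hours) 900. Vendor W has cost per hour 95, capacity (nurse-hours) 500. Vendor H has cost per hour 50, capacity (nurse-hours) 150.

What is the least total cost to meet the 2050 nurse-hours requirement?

26250

Use providers in increasing cost order.
Take 900 from Vendor 22 at 10 → need 1150 more.
Vendor Z (15): use full 1150 → 0 nurse-hours to go.
Vendor 25, Vendor H, Vendor 21, Vendor W: unused.
Cost = 900×10 + 1150×15 = 26250.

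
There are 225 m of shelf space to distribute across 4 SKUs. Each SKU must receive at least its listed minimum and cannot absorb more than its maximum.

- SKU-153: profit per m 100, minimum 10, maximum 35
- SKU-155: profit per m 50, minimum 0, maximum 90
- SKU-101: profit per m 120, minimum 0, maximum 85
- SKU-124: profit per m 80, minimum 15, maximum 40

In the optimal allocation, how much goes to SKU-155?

65

Meeting every minimum uses 10+0+0+15 = 25 m, leaving 200.
Rank by profit per m: SKU-101 120 > SKU-153 100 > SKU-124 80 > SKU-155 50.
Give SKU-101 85 more to hit its cap of 85 → 115 left.
SKU-153 takes 25 more to reach its cap of 35 → 90 left.
SKU-124: +25 to 40 (cap) → 65 left.
SKU-155 has room for 90 more but only 65 remain, so it gets 65.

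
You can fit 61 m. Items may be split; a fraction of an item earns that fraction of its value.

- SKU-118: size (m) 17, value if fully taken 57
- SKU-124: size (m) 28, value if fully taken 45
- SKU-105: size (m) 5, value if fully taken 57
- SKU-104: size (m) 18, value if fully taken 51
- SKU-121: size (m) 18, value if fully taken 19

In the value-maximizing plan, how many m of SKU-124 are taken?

21

Best value per unit of size first: SKU-105 57/5≈11.4, SKU-118 57/17≈3.35, SKU-104 51/18≈2.83, SKU-124 45/28≈1.61, SKU-121 19/18≈1.06.
All 5 m of SKU-105 fit (value 57) ; 56 remain.
All 17 m of SKU-118 fit (value 57) ; 39 remain.
SKU-104: take in full, 18 m for value 51 ; 21 left.
Fill the last 21 m with part of SKU-124: 21/28 of it earns 33.75.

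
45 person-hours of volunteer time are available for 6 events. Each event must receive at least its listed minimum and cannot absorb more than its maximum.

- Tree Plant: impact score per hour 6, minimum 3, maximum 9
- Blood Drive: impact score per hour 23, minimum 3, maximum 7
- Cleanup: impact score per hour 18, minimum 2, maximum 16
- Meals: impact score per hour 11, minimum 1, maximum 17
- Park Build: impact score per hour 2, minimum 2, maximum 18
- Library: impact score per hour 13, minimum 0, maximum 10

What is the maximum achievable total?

Meeting every minimum uses 3+3+2+1+2+0 = 11 person-hours, leaving 34.
Order the events by impact score per hour: Blood Drive 23 > Cleanup 18 > Library 13 > Meals 11 > Tree Plant 6 > Park Build 2.
Blood Drive takes 4 more to reach its cap of 7 → 30 left.
Give Cleanup 14 more to hit its cap of 16 → 16 left.
Library: +10 to 10 (cap) → 6 left.
Meals: +6 (room for 16) → 7. Pool exhausted.
Total = 6×3 + 23×7 + 18×16 + 11×7 + 2×2 + 13×10 = 678.

678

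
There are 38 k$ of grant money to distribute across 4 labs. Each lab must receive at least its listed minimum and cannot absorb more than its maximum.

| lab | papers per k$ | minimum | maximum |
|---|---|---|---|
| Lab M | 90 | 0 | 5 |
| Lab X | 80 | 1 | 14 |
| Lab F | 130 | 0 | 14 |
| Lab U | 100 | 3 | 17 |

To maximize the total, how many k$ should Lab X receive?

2

Meeting every minimum uses 0+1+0+3 = 4 k$, leaving 34.
Rank by papers per k$: Lab F 130 > Lab U 100 > Lab M 90 > Lab X 80.
Give Lab F 14 more to hit its cap of 14 ; 20 left.
Give Lab U 14 more to hit its cap of 17 ; 6 left.
Lab M: +5 to 5 (cap) ; 1 left.
Lab X has room for 13 more but only 1 remain, so it gets 2.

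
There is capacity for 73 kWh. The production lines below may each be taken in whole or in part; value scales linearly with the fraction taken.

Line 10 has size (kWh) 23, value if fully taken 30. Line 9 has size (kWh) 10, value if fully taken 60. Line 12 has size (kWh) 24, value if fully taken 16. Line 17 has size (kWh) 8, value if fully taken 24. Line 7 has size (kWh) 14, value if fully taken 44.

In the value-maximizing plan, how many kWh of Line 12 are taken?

Sort by value density: Line 9 60/10≈6, Line 7 44/14≈3.14, Line 17 24/8≈3, Line 10 30/23≈1.3, Line 12 16/24≈0.667.
Take all of Line 9 (10 kWh, value 60) ; 63 kWh left.
All 14 kWh of Line 7 fit (value 44) ; 49 remain.
All 8 kWh of Line 17 fit (value 24) ; 41 remain.
All 23 kWh of Line 10 fit (value 30) ; 18 remain.
Fill the last 18 kWh with part of Line 12: 18/24 of it earns 12.

18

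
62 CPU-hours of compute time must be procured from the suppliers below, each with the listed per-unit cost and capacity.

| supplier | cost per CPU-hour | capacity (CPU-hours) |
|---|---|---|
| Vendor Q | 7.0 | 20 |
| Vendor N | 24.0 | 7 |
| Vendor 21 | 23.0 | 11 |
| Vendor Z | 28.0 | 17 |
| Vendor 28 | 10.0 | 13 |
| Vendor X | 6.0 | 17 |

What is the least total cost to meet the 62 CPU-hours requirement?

Fill from the cheapest supplier first.
Take 17 from Vendor X at 6.0 — need 45 more.
Take 20 from Vendor Q at 7.0 — need 25 more.
Vendor 28 at 10.0: take all 13 CPU-hours — 12 still needed.
Vendor 21 (23.0): use full 11 — 1 CPU-hours to go.
Take 1 from Vendor N at 24.0 to finish.
Vendor Z: unused.
Cost = 17×6.0 + 20×7.0 + 13×10.0 + 11×23.0 + 1×24.0 = 649.

649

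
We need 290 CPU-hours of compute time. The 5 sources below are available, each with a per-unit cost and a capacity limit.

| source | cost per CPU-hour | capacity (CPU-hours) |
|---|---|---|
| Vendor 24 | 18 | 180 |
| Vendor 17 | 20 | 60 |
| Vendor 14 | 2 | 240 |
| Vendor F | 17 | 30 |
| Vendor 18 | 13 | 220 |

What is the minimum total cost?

1130

Fill from the cheapest source first.
Vendor 14 at 2: take all 240 CPU-hours → 50 still needed.
Take 50 from Vendor 18 at 13 to finish.
Vendor F, Vendor 24, Vendor 17: unused.
Cost = 240×2 + 50×13 = 1130.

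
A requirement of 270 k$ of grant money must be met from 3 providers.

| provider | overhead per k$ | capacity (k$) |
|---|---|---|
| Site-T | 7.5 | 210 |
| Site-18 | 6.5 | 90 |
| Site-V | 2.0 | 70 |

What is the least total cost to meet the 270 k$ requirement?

Fill from the cheapest provider first.
Site-V (2.0): use full 70 ; 200 k$ to go.
Take 90 from Site-18 at 6.5 ; need 110 more.
Take 110 from Site-T at 7.5 to finish.
Cost = 70×2.0 + 90×6.5 + 110×7.5 = 1550.

1550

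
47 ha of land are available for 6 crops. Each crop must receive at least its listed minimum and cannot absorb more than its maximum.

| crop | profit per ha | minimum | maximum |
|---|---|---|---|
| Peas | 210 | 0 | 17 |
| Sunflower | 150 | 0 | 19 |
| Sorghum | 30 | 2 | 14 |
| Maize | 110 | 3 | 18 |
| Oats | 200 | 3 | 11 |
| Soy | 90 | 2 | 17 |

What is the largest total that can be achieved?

8140

Meeting every minimum uses 0+0+2+3+3+2 = 10 ha, leaving 37.
Highest profit per ha first: Peas 210 > Oats 200 > Sunflower 150 > Maize 110 > Soy 90 > Sorghum 30.
Peas: +17 to 17 (cap) → 20 left.
Oats takes 8 more to reach its cap of 11 → 12 left.
Sunflower: +12 (room for 19) → 12. Pool exhausted.
Total = 210×17 + 150×12 + 30×2 + 110×3 + 200×11 + 90×2 = 8140.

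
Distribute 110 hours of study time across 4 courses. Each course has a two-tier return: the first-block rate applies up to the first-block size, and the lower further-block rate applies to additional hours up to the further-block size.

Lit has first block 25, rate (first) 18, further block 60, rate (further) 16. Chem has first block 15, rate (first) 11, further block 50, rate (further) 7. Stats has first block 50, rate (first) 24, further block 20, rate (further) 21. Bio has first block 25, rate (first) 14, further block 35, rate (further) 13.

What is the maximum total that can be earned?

Treat each block as its own option and order by rate: Stats/T1 24 > Stats/T2 21 > Lit/T1 18 > Lit/T2 16 > Bio/T1 14 > Bio/T2 13 > Chem/T1 11 > Chem/T2 7.
Stats/T1 (24): +50 ; 60 left.
Fill Stats T2 block (20 at 21) ; 40 left.
Fill Lit T1 block (25 at 18) ; 15 left.
Lit T2 at 16: only 15 left, fill 15.
Total = 24×50 + 21×20 + 18×25 + 16×15 = 2310.

2310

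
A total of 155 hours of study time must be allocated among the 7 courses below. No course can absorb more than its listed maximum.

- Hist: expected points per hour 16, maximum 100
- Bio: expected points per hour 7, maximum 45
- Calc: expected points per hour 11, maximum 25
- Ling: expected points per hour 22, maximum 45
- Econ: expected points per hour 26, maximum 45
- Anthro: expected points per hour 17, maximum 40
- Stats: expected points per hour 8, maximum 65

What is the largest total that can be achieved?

3240

Highest expected points per hour first: Econ 26 > Ling 22 > Anthro 17 > Hist 16 > Calc 11 > Stats 8 > Bio 7.
Econ: +45 to 45 (cap) ; 110 left.
Give Ling 45 to hit its cap of 45 ; 65 left.
Anthro takes 40 to reach its cap of 40 ; 25 left.
Only 25 left; Hist takes them to reach 25.
Total = 16×25 + 22×45 + 26×45 + 17×40 = 3240.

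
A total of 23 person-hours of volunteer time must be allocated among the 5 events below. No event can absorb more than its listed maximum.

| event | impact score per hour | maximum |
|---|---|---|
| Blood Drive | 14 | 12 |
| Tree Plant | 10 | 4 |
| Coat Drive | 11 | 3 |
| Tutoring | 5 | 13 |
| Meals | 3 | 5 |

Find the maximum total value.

Rank by impact score per hour: Blood Drive 14 > Coat Drive 11 > Tree Plant 10 > Tutoring 5 > Meals 3.
Blood Drive takes 12 to reach its cap of 12 ; 11 left.
Coat Drive: +3 to 3 (cap) ; 8 left.
Tree Plant takes 4 to reach its cap of 4 ; 4 left.
Only 4 left; Tutoring takes them to reach 4.
Total = 14×12 + 10×4 + 11×3 + 5×4 = 261.

261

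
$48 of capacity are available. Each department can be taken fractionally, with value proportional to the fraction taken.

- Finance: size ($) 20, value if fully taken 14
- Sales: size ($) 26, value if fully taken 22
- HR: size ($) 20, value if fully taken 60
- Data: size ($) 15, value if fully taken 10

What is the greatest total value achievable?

Best value per unit of size first: HR 60/20≈3, Sales 22/26≈0.846, Finance 14/20≈0.7, Data 10/15≈0.667.
HR: take in full, 20 $ for value 60 → 28 left.
Take all of Sales (26 $, value 22) → 2 $ left.
Only 2 $ remain; take 2/20 of Finance for value 14×2/20 = 1.4.
Total value = 83.4.

83.4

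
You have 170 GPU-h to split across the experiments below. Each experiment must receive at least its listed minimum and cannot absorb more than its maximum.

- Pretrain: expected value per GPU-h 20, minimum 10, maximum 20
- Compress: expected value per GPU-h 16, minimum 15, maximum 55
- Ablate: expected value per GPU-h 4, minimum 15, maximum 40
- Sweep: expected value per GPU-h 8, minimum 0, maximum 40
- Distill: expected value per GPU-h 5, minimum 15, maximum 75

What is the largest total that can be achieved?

Meeting every minimum uses 10+15+15+0+15 = 55 GPU-h, leaving 115.
Order the experiments by expected value per GPU-h: Pretrain 20 > Compress 16 > Sweep 8 > Distill 5 > Ablate 4.
Pretrain: +10 to 20 (cap) → 105 left.
Compress: +40 to 55 (cap) → 65 left.
Sweep takes 40 more to reach its cap of 40 → 25 left.
Only 25 left; Distill takes them to reach 40.
Total = 20×20 + 16×55 + 4×15 + 8×40 + 5×40 = 1860.

1860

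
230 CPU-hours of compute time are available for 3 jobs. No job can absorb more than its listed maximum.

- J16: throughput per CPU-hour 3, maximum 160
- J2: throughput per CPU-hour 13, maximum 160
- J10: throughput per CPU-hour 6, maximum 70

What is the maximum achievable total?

Highest throughput per CPU-hour first: J2 13 > J10 6 > J16 3.
J2 takes 160 to reach its cap of 160 — 70 left.
J10 takes 70 to reach its cap of 70 — 0 left.
Total = 13×160 + 6×70 = 2500.

2500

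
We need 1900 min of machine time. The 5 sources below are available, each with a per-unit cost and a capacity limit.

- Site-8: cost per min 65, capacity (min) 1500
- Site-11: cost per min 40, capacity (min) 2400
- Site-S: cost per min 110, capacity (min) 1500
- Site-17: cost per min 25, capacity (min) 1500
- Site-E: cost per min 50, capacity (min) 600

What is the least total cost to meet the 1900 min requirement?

Use sources in increasing cost order.
Site-17 (25): use full 1500 ; 400 min to go.
Site-11 (40): take the remaining 400 ; done.
Site-E, Site-8, Site-S: unused.
Cost = 1500×25 + 400×40 = 53500.

53500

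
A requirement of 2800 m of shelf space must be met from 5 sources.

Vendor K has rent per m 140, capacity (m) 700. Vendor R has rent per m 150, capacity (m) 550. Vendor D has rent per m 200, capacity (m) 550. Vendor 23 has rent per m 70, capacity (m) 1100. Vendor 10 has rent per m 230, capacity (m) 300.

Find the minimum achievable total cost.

Fill from the cheapest source first.
Vendor 23 (70): use full 1100 — 1700 m to go.
Vendor K at 140: take all 700 m — 1000 still needed.
Take 550 from Vendor R at 150 — need 450 more.
Vendor D (200): take the remaining 450 — done.
Vendor 10: unused.
Cost = 1100×70 + 700×140 + 550×150 + 450×200 = 347500.

347500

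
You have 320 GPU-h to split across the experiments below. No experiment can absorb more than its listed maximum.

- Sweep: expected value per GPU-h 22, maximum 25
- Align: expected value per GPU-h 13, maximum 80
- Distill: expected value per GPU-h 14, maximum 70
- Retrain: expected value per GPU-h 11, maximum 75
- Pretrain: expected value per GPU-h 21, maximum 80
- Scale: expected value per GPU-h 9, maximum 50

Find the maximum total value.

Order the experiments by expected value per GPU-h: Sweep 22 > Pretrain 21 > Distill 14 > Align 13 > Retrain 11 > Scale 9.
Sweep: +25 to 25 (cap) — 295 left.
Pretrain: +80 to 80 (cap) — 215 left.
Distill takes 70 to reach its cap of 70 — 145 left.
Give Align 80 to hit its cap of 80 — 65 left.
Retrain: +65 (room for 75) → 65. Pool exhausted.
Total = 22×25 + 13×80 + 14×70 + 11×65 + 21×80 = 4965.

4965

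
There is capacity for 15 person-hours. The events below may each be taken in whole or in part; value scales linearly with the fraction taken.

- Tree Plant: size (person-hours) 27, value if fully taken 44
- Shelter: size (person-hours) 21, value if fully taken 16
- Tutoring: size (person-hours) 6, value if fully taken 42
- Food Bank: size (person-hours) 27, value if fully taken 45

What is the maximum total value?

57

Rank by value-to-size ratio: Tutoring 42/6≈7, Food Bank 45/27≈1.67, Tree Plant 44/27≈1.63, Shelter 16/21≈0.762.
All 6 person-hours of Tutoring fit (value 42) ; 9 remain.
Fill the last 9 person-hours with part of Food Bank: 9/27 of it earns 15.
Total value = 57.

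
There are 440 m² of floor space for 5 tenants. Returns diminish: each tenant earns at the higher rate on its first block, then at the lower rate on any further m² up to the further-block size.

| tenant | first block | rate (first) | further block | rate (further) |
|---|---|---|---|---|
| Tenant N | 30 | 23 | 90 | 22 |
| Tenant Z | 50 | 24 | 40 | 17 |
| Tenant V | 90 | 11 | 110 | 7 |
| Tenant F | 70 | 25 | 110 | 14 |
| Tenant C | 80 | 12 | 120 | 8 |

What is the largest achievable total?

Order all 10 blocks by rate: Tenant F/first 25 > Tenant Z/first 24 > Tenant N/first 23 > Tenant N/second 22 > Tenant Z/second 17 > Tenant F/second 14 > Tenant C/first 12 > Tenant V/first 11 > Tenant C/second 8 > Tenant V/second 7.
Tenant F/first (25): +70 ; 370 left.
Fill Tenant Z first block (50 at 24) ; 320 left.
Tenant N/first (23): +30 ; 290 left.
Tenant N/second (22): +90 ; 200 left.
Tenant Z second at 17: fill all 40 ; 160 left.
Tenant F second at 14: fill all 110 ; 50 left.
Tenant C/first: +50 of 80 at 12; pool empty.
Total = 25×70 + 24×50 + 23×30 + 22×90 + 17×40 + 14×110 + 12×50 = 8440.

8440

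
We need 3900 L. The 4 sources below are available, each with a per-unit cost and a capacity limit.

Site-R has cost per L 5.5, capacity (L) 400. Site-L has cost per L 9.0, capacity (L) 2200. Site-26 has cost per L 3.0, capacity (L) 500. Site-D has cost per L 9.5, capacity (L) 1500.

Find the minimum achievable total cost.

31100

Fill from the cheapest source first.
Site-26 at 3.0: take all 500 L → 3400 still needed.
Site-R at 5.5: take all 400 L → 3000 still needed.
Take 2200 from Site-L at 9.0 → need 800 more.
Take 800 from Site-D at 9.5 to finish.
Cost = 500×3.0 + 400×5.5 + 2200×9.0 + 800×9.5 = 31100.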